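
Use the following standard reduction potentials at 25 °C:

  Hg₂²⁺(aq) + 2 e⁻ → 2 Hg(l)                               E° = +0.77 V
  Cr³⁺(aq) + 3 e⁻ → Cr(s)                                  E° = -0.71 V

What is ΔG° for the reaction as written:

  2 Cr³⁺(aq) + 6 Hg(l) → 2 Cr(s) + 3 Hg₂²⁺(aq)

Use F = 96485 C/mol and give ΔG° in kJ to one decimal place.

As written, Cr³⁺/Cr is reduced (cathode) and Hg₂²⁺/Hg is oxidised (anode), so E°cell = (-0.71) − (+0.77) = -1.48 V.
Balancing electrons gives n = 6.
ΔG° = −nFE° = −(6)(96485)(-1.48) = 856,787 J = +856.8 kJ.

+856.8 kJ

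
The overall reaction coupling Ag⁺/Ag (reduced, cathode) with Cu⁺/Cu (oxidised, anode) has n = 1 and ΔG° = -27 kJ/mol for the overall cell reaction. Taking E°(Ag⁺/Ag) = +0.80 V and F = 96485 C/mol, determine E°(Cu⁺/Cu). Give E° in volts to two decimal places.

+0.52 V

E°cell = −ΔG°/(nF) = −(-27×10³)/((1)(96485)) = +0.280 V.
Since Ag⁺/Ag is the cathode and Cu⁺/Cu the anode, E°cell = E°(Ag⁺/Ag) − E°(Cu⁺/Cu).
So E°(Cu⁺/Cu) = E°(Ag⁺/Ag) − E°cell = (+0.80) − (+0.280) = +0.52 V.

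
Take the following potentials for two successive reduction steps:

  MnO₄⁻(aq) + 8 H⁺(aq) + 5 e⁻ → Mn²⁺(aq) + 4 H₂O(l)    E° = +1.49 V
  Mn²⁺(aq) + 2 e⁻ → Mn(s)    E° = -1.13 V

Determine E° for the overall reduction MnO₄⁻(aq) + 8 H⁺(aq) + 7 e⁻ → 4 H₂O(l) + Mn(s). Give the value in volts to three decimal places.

Adding the free-energy changes (−nFE°) of the two steps gives −n₃FE°₃ = −n₁FE°₁ − n₂FE°₂.
E°₃ = (5×+1.49 + 2×-1.13) / 7 = (+5.190) / 7 = +0.741 V.

+0.741 V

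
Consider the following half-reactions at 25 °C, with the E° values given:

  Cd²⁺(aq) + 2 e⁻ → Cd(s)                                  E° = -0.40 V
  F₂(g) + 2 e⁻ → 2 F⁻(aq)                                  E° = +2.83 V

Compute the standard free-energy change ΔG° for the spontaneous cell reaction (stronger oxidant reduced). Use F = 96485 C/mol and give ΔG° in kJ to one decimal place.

F₂/F⁻ (E° = +2.83 V) is the cathode; Cd²⁺/Cd (E° = -0.40 V) is the anode, so E°cell = +3.23 V.
Balancing electrons gives n = 2 (lcm of 2 and 2).
ΔG° = −nFE° = −(2)(96485)(+3.23) = -623,293 J = -623.3 kJ.

-623.3 kJ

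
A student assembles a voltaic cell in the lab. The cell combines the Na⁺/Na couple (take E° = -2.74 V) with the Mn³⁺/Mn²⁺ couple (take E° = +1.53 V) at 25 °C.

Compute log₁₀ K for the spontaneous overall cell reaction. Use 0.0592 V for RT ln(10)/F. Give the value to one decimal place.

72.1

Cathode: Mn³⁺/Mn²⁺; anode: Na⁺/Na. E°cell = +4.27 V, n = 1.
log K = nE°cell / 0.0592 = (1)(+4.27) / 0.0592 = 72.1.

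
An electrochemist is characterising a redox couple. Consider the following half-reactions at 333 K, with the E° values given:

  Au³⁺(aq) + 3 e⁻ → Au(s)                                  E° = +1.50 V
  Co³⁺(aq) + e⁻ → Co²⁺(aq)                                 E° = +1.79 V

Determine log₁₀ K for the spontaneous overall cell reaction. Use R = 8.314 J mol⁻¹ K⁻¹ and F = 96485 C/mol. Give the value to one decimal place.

Cathode: Co³⁺/Co²⁺; anode: Au³⁺/Au. E°cell = (+1.79) − (+1.50) = +0.29 V, with n = 3.
ΔG° = −nFE° = −RT ln K, so ln K = nFE°/(RT) = (3)(96485)(+0.29) / ((8.314)(333)) = 30.320.
log₁₀ K = 30.320 / ln 10 = 13.2.

13.2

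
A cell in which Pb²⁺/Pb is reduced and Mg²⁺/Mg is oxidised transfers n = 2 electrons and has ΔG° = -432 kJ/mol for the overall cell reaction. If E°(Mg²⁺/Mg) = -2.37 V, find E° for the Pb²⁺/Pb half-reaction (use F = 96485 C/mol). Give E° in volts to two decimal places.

-0.13 V

E°cell = −ΔG°/(nF) = −(-432×10³)/((2)(96485)) = +2.239 V.
Since Pb²⁺/Pb is the cathode and Mg²⁺/Mg the anode, E°cell = E°(Pb²⁺/Pb) − E°(Mg²⁺/Mg).
So E°(Pb²⁺/Pb) = E°cell + E°(Mg²⁺/Mg) = +2.239 + (-2.37) = -0.13 V.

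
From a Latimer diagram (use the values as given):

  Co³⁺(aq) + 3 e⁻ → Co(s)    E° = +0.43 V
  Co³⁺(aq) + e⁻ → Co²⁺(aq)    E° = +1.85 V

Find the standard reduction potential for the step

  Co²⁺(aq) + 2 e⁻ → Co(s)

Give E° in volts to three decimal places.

-0.280 V

Sequential free energies add, so n₃E°₃ = n₁E°₁ + n₂E°₂.
With n₃ = 3, and the known step contributing 1×(+1.85) V, the unknown satisfies 2·E° = 3×(+0.43) − 1×(+1.85) = -0.560.
E° = -0.560 / 2 = -0.280 V.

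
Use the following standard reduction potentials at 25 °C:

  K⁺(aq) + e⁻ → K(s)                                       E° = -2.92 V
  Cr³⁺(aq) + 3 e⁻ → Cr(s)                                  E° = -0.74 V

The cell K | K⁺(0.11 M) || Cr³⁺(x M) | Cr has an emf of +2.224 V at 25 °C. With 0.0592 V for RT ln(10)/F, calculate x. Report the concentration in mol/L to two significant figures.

0.23 M

Cr³⁺/Cr is the cathode, K⁺/K the anode: E°cell = +2.18 V, n = 3.
Overall reaction: Cr³⁺(aq) + 3 K(s) → Cr(s) + 3 K⁺(aq); Q = [K⁺]^3/[Cr³⁺]^1.
From E = E° − (0.0592/n) log Q: log Q = (E° − E)·n/0.0592 = (+2.18 − (+2.224))·3/0.0592 = -2.2297.
So 1·log[Cr³⁺] = 3·log(0.11) − log Q = -2.8758 − (-2.2297) = -0.6461; [Cr³⁺] = 10^(-0.6461) ≈ 0.23 M.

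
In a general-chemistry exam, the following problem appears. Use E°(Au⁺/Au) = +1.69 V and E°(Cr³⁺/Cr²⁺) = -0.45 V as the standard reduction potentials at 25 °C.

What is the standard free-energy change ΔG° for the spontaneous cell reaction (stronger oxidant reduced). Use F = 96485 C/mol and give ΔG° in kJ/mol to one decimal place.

Au⁺/Au (E° = +1.69 V) is the cathode; Cr³⁺/Cr²⁺ (E° = -0.45 V) is the anode, so E°cell = +2.14 V.
Balancing electrons gives n = 1 (lcm of 1 and 1).
ΔG° = −nFE° = −(1)(96485)(+2.14) = -206,478 J = -206.5 kJ/mol.

-206.5 kJ/mol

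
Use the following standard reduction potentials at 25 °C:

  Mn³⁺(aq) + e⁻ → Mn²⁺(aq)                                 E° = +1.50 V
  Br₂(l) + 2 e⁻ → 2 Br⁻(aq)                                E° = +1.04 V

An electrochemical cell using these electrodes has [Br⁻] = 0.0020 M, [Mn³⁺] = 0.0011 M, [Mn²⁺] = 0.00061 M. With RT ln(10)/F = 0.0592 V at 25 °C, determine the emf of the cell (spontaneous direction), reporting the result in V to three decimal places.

Mn³⁺/Mn²⁺ is the cathode (higher E°), Br₂/Br⁻ the anode: E°cell = +1.50 − (+1.04) = +0.46 V, n = 2.
Overall: 2 Mn³⁺(aq) + 2 Br⁻(aq) → 2 Mn²⁺(aq) + Br₂(l)
Q = [Mn²⁺]^2 / ([Mn³⁺]^2·[Br⁻]^2); log Q = 4.886.
E = E° − (0.0592/n) log Q = +0.46 − (0.0592/2)(4.886) = +0.315 V.

+0.315 V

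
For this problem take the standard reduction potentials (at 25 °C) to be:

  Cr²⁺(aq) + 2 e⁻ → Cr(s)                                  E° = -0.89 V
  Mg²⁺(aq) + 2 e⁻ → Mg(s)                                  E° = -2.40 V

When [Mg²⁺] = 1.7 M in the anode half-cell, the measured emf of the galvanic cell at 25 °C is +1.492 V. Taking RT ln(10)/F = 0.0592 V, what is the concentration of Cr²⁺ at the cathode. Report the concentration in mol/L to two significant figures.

0.42 M

Cr²⁺/Cr is the cathode, Mg²⁺/Mg the anode: E°cell = +1.51 V, n = 2.
Overall reaction: Cr²⁺(aq) + Mg(s) → Cr(s) + Mg²⁺(aq); Q = [Mg²⁺]^1/[Cr²⁺]^1.
From E = E° − (0.0592/n) log Q: log Q = (E° − E)·n/0.0592 = (+1.51 − (+1.492))·2/0.0592 = 0.6081.
So 1·log[Cr²⁺] = 1·log(1.7) − log Q = 0.2304 − (0.6081) = -0.3777; [Cr²⁺] = 10^(-0.3777) ≈ 0.42 M.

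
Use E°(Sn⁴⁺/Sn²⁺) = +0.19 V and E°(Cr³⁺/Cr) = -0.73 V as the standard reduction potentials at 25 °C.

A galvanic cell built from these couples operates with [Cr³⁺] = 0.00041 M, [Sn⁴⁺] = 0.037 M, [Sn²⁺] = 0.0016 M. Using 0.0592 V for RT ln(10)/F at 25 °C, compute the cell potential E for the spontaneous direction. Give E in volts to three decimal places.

+1.027 V

Sn⁴⁺/Sn²⁺ is the cathode (higher E°), Cr³⁺/Cr the anode: E°cell = +0.19 − (-0.73) = +0.92 V, n = 6.
Overall: 3 Sn⁴⁺(aq) + 2 Cr(s) → 3 Sn²⁺(aq) + 2 Cr³⁺(aq)
Q = [Sn²⁺]^3·[Cr³⁺]^2 / ([Sn⁴⁺]^3); log Q = -10.867.
E = E° − (0.0592/n) log Q = +0.92 − (0.0592/6)(-10.867) = +1.027 V.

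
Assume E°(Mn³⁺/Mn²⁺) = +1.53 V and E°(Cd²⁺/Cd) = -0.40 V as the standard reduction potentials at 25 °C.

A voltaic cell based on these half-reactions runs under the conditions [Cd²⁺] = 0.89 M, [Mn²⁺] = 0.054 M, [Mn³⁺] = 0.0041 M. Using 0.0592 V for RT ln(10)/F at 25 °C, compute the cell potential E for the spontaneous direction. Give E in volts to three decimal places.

+1.865 V

Mn³⁺/Mn²⁺ is the cathode (higher E°), Cd²⁺/Cd the anode: E°cell = +1.53 − (-0.40) = +1.93 V, n = 2.
Overall: 2 Mn³⁺(aq) + Cd(s) → 2 Mn²⁺(aq) + Cd²⁺(aq)
Q = [Mn²⁺]^2·[Cd²⁺] / ([Mn³⁺]^2); log Q = 2.189.
E = E° − (0.0592/n) log Q = +1.93 − (0.0592/2)(2.189) = +1.865 V.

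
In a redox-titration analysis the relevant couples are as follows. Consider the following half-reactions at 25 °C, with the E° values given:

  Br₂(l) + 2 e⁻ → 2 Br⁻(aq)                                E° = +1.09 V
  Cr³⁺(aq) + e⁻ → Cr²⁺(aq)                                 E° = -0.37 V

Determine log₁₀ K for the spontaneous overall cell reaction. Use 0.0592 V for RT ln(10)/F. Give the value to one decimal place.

49.3

Cathode: Br₂/Br⁻; anode: Cr³⁺/Cr²⁺. E°cell = +1.46 V, n = 2.
log K = nE°cell / 0.0592 = (2)(+1.46) / 0.0592 = 49.3.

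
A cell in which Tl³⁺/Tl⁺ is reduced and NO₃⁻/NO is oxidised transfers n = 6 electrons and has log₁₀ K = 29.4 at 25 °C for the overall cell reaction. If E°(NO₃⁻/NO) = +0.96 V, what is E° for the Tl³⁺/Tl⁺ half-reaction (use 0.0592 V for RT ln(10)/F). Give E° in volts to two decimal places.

+1.25 V

E°cell = (0.0592/n)·log K = (0.0592/6)(29.4) = +0.290 V.
Since Tl³⁺/Tl⁺ is the cathode and NO₃⁻/NO the anode, E°cell = E°(Tl³⁺/Tl⁺) − E°(NO₃⁻/NO).
So E°(Tl³⁺/Tl⁺) = E°cell + E°(NO₃⁻/NO) = +0.290 + (+0.96) = +1.25 V.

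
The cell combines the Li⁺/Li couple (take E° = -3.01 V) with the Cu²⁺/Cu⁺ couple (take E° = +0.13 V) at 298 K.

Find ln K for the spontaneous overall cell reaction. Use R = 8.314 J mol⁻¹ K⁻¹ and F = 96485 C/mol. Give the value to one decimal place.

Cathode: Cu²⁺/Cu⁺; anode: Li⁺/Li. E°cell = (+0.13) − (-3.01) = +3.14 V, with n = 1.
ΔG° = −nFE° = −RT ln K, so ln K = nFE°/(RT) = (1)(96485)(+3.14) / ((8.314)(298)) = 122.282.

122.3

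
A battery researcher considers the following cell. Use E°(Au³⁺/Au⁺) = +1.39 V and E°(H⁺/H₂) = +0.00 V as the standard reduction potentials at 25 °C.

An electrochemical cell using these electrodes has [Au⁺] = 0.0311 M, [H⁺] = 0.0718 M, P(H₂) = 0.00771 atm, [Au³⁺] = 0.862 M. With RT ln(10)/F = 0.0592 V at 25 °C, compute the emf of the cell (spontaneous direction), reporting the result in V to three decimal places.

+1.438 V

Au³⁺/Au⁺ is the cathode (higher E°), H⁺/H₂ the anode: E°cell = +1.39 − (+0.00) = +1.39 V, n = 2.
Overall: Au³⁺(aq) + H₂(g) → Au⁺(aq) + 2 H⁺(aq)
Q = [Au⁺]·[H⁺]^2 / ([Au³⁺]·P(H₂)); log Q = -1.618.
E = E° − (0.0592/n) log Q = +1.39 − (0.0592/2)(-1.618) = +1.438 V.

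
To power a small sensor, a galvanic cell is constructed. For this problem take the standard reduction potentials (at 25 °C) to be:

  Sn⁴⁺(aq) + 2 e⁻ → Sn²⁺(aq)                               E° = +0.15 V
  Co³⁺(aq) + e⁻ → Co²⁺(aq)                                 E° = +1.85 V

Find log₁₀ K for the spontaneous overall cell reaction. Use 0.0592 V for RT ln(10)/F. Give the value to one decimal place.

Cathode: Co³⁺/Co²⁺; anode: Sn⁴⁺/Sn²⁺. E°cell = +1.70 V, n = 2.
log K = nE°cell / 0.0592 = (2)(+1.70) / 0.0592 = 57.4.

57.4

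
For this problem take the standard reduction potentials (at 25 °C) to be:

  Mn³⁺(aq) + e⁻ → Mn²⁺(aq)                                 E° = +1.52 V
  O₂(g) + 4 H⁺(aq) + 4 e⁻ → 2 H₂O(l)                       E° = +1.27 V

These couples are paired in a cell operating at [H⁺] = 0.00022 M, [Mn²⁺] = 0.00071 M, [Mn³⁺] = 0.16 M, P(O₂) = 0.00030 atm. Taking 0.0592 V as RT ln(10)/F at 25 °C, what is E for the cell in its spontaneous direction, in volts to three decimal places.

Mn³⁺/Mn²⁺ is the cathode (higher E°), O₂/H₂O the anode: E°cell = +1.52 − (+1.27) = +0.25 V, n = 4.
Overall: 4 Mn³⁺(aq) + 2 H₂O(l) → 4 Mn²⁺(aq) + O₂(g) + 4 H⁺(aq)
Q = [Mn²⁺]^4·P(O₂)·[H⁺]^4 / ([Mn³⁺]^4); log Q = -27.565.
E = E° − (0.0592/n) log Q = +0.25 − (0.0592/4)(-27.565) = +0.658 V.

+0.658 V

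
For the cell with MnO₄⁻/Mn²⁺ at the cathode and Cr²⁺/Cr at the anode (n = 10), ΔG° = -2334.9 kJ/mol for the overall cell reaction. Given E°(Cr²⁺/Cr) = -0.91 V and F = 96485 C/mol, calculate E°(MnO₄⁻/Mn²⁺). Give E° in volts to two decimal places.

+1.51 V

E°cell = −ΔG°/(nF) = −(-2334.9×10³)/((10)(96485)) = +2.420 V.
Since MnO₄⁻/Mn²⁺ is the cathode and Cr²⁺/Cr the anode, E°cell = E°(MnO₄⁻/Mn²⁺) − E°(Cr²⁺/Cr).
So E°(MnO₄⁻/Mn²⁺) = E°cell + E°(Cr²⁺/Cr) = +2.420 + (-0.91) = +1.51 V.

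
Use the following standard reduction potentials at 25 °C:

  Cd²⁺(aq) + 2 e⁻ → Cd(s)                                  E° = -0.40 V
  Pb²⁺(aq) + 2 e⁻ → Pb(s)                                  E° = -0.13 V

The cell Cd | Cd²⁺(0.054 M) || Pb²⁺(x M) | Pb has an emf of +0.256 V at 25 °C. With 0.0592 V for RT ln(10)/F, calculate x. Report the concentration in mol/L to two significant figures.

Pb²⁺/Pb is the cathode, Cd²⁺/Cd the anode: E°cell = +0.27 V, n = 2.
Overall reaction: Pb²⁺(aq) + Cd(s) → Pb(s) + Cd²⁺(aq); Q = [Cd²⁺]^1/[Pb²⁺]^1.
From E = E° − (0.0592/n) log Q: log Q = (E° − E)·n/0.0592 = (+0.27 − (+0.256))·2/0.0592 = 0.4730.
So 1·log[Pb²⁺] = 1·log(0.054) − log Q = -1.2676 − (0.4730) = -1.7406; [Pb²⁺] = 10^(-1.7406) ≈ 0.018 M.

0.018 M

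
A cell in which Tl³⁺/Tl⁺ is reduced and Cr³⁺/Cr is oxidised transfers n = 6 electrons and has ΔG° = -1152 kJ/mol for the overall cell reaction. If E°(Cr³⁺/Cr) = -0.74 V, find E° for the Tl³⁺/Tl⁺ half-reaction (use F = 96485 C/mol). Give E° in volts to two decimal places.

E°cell = −ΔG°/(nF) = −(-1152×10³)/((6)(96485)) = +1.990 V.
Since Tl³⁺/Tl⁺ is the cathode and Cr³⁺/Cr the anode, E°cell = E°(Tl³⁺/Tl⁺) − E°(Cr³⁺/Cr).
So E°(Tl³⁺/Tl⁺) = E°cell + E°(Cr³⁺/Cr) = +1.990 + (-0.74) = +1.25 V.

+1.25 V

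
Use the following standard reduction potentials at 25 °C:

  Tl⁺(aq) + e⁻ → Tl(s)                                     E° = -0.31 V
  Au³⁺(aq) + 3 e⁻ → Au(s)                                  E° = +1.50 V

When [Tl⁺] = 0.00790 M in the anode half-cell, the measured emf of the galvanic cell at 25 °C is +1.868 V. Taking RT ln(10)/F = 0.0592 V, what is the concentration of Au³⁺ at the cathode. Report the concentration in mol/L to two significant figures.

Au³⁺/Au is the cathode, Tl⁺/Tl the anode: E°cell = +1.81 V, n = 3.
Overall reaction: Au³⁺(aq) + 3 Tl(s) → Au(s) + 3 Tl⁺(aq); Q = [Tl⁺]^3/[Au³⁺]^1.
From E = E° − (0.0592/n) log Q: log Q = (E° − E)·n/0.0592 = (+1.81 − (+1.868))·3/0.0592 = -2.9392.
So 1·log[Au³⁺] = 3·log(0.0079) − log Q = -6.3071 − (-2.9392) = -3.3679; [Au³⁺] = 10^(-3.3679) ≈ 0.00043 M.

0.00043 M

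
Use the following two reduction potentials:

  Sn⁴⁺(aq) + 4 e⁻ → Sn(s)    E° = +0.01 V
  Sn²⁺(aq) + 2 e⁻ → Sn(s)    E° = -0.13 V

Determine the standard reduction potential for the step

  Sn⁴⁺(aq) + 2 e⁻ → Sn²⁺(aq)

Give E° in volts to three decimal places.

Sequential free energies add, so n₃E°₃ = n₁E°₁ + n₂E°₂.
With n₃ = 4, and the known step contributing 2×(-0.13) V, the unknown satisfies 2·E° = 4×(+0.01) − 2×(-0.13) = +0.300.
E° = +0.300 / 2 = +0.150 V.

+0.150 V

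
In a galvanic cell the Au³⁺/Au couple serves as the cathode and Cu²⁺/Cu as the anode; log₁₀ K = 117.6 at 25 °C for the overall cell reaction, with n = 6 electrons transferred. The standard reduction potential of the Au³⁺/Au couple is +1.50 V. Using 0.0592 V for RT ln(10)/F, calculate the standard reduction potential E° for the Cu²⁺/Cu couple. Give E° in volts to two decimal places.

E°cell = (0.0592/n)·log K = (0.0592/6)(117.6) = +1.160 V.
Since Au³⁺/Au is the cathode and Cu²⁺/Cu the anode, E°cell = E°(Au³⁺/Au) − E°(Cu²⁺/Cu).
So E°(Cu²⁺/Cu) = E°(Au³⁺/Au) − E°cell = (+1.50) − (+1.160) = +0.34 V.

+0.34 V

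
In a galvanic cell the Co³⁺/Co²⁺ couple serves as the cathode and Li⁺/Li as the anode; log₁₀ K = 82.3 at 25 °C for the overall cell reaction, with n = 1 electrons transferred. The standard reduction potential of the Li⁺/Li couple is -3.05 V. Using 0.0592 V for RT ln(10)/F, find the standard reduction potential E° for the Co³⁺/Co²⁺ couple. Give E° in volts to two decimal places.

E°cell = (0.0592/n)·log K = (0.0592/1)(82.3) = +4.872 V.
Since Co³⁺/Co²⁺ is the cathode and Li⁺/Li the anode, E°cell = E°(Co³⁺/Co²⁺) − E°(Li⁺/Li).
So E°(Co³⁺/Co²⁺) = E°cell + E°(Li⁺/Li) = +4.872 + (-3.05) = +1.82 V.

+1.82 V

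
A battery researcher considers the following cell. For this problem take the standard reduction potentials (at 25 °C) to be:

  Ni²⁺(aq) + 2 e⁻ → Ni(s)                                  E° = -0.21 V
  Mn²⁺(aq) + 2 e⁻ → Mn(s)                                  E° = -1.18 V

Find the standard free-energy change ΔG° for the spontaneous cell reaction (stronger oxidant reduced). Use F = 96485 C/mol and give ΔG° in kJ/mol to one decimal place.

Ni²⁺/Ni (E° = -0.21 V) is the cathode; Mn²⁺/Mn (E° = -1.18 V) is the anode, so E°cell = +0.97 V.
Balancing electrons gives n = 2 (lcm of 2 and 2).
ΔG° = −nFE° = −(2)(96485)(+0.97) = -187,181 J = -187.2 kJ/mol.

-187.2 kJ/mol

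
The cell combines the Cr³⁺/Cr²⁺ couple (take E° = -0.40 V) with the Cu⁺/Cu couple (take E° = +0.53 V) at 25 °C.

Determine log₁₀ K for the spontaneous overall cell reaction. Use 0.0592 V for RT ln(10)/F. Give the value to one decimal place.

Cathode: Cu⁺/Cu; anode: Cr³⁺/Cr²⁺. E°cell = +0.93 V, n = 1.
log K = nE°cell / 0.0592 = (1)(+0.93) / 0.0592 = 15.7.

15.7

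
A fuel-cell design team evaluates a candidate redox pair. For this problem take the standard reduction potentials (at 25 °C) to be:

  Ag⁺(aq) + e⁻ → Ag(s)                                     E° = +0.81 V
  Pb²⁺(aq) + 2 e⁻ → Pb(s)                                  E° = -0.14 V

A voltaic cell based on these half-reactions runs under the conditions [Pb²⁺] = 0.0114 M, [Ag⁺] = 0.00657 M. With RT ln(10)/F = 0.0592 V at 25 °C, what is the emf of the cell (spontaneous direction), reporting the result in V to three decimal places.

Ag⁺/Ag is the cathode (higher E°), Pb²⁺/Pb the anode: E°cell = +0.81 − (-0.14) = +0.95 V, n = 2.
Overall: 2 Ag⁺(aq) + Pb(s) → 2 Ag(s) + Pb²⁺(aq)
Q = [Pb²⁺] / ([Ag⁺]^2); log Q = 2.422.
E = E° − (0.0592/n) log Q = +0.95 − (0.0592/2)(2.422) = +0.878 V.

+0.878 V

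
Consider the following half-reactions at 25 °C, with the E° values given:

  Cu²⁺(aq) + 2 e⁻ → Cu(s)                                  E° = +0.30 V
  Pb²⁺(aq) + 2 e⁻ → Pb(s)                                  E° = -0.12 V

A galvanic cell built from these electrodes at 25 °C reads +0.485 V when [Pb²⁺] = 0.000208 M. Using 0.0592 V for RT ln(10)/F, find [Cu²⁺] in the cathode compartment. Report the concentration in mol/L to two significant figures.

0.033 M

Cu²⁺/Cu is the cathode, Pb²⁺/Pb the anode: E°cell = +0.42 V, n = 2.
Overall reaction: Cu²⁺(aq) + Pb(s) → Cu(s) + Pb²⁺(aq); Q = [Pb²⁺]^1/[Cu²⁺]^1.
From E = E° − (0.0592/n) log Q: log Q = (E° − E)·n/0.0592 = (+0.42 − (+0.485))·2/0.0592 = -2.1959.
So 1·log[Cu²⁺] = 1·log(0.000208) − log Q = -3.6819 − (-2.1959) = -1.4860; [Cu²⁺] = 10^(-1.4860) ≈ 0.033 M.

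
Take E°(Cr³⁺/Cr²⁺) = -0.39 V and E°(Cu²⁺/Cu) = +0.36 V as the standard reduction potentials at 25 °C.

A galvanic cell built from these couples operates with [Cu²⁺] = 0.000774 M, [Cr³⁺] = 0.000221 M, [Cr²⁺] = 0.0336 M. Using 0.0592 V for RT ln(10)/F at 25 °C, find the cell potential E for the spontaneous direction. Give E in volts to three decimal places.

Cu²⁺/Cu is the cathode (higher E°), Cr³⁺/Cr²⁺ the anode: E°cell = +0.36 − (-0.39) = +0.75 V, n = 2.
Overall: Cu²⁺(aq) + 2 Cr²⁺(aq) → Cu(s) + 2 Cr³⁺(aq)
Q = [Cr³⁺]^2 / ([Cu²⁺]·[Cr²⁺]^2); log Q = -1.253.
E = E° − (0.0592/n) log Q = +0.75 − (0.0592/2)(-1.253) = +0.787 V.

+0.787 V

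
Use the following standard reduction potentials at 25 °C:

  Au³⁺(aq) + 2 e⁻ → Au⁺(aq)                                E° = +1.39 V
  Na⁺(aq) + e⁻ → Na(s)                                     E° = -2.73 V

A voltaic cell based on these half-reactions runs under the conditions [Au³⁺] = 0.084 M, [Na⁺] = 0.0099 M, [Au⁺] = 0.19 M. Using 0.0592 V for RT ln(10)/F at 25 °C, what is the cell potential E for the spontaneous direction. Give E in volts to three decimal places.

+4.228 V

Au³⁺/Au⁺ is the cathode (higher E°), Na⁺/Na the anode: E°cell = +1.39 − (-2.73) = +4.12 V, n = 2.
Overall: Au³⁺(aq) + 2 Na(s) → Au⁺(aq) + 2 Na⁺(aq)
Q = [Au⁺]·[Na⁺]^2 / ([Au³⁺]); log Q = -3.654.
E = E° − (0.0592/n) log Q = +4.12 − (0.0592/2)(-3.654) = +4.228 V.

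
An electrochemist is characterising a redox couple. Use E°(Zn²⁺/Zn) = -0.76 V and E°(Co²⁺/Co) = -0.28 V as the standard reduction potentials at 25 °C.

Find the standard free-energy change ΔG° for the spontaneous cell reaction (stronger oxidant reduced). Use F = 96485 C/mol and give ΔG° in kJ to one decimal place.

Co²⁺/Co (E° = -0.28 V) is the cathode; Zn²⁺/Zn (E° = -0.76 V) is the anode, so E°cell = +0.48 V.
Balancing electrons gives n = 2 (lcm of 2 and 2).
ΔG° = −nFE° = −(2)(96485)(+0.48) = -92,626 J = -92.6 kJ.

-92.6 kJ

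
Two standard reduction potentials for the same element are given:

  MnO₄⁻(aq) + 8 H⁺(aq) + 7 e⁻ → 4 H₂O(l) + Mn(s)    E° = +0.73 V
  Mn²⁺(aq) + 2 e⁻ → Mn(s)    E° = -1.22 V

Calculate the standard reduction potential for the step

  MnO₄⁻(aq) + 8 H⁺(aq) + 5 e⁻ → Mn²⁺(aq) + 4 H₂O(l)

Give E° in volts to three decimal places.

+1.510 V

Sequential free energies add, so n₃E°₃ = n₁E°₁ + n₂E°₂.
With n₃ = 7, and the known step contributing 2×(-1.22) V, the unknown satisfies 5·E° = 7×(+0.73) − 2×(-1.22) = +7.550.
E° = +7.550 / 5 = +1.510 V.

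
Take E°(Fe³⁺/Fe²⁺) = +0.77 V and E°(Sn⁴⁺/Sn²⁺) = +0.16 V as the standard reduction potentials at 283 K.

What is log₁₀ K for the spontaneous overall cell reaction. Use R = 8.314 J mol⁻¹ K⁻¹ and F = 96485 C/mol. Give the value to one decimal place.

21.7

Cathode: Fe³⁺/Fe²⁺; anode: Sn⁴⁺/Sn²⁺. E°cell = (+0.77) − (+0.16) = +0.61 V, with n = 2.
ΔG° = −nFE° = −RT ln K, so ln K = nFE°/(RT) = (2)(96485)(+0.61) / ((8.314)(283)) = 50.029.
log₁₀ K = 50.029 / ln 10 = 21.7.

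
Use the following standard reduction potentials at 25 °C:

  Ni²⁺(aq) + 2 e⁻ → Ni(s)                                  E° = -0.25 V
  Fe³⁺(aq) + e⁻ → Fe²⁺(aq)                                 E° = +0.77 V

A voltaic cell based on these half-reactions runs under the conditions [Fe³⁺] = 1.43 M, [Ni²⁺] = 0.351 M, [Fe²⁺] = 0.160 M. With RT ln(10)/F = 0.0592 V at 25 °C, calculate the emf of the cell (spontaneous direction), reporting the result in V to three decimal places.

Fe³⁺/Fe²⁺ is the cathode (higher E°), Ni²⁺/Ni the anode: E°cell = +0.77 − (-0.25) = +1.02 V, n = 2.
Overall: 2 Fe³⁺(aq) + Ni(s) → 2 Fe²⁺(aq) + Ni²⁺(aq)
Q = [Fe²⁺]^2·[Ni²⁺] / ([Fe³⁺]^2); log Q = -2.357.
E = E° − (0.0592/n) log Q = +1.02 − (0.0592/2)(-2.357) = +1.090 V.

+1.090 V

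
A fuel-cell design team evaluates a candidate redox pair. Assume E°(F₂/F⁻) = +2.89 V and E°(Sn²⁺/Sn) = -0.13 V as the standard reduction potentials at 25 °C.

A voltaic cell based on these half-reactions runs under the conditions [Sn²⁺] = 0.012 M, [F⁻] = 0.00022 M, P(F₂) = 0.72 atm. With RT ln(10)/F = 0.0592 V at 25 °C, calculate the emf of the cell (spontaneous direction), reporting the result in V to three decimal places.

F₂/F⁻ is the cathode (higher E°), Sn²⁺/Sn the anode: E°cell = +2.89 − (-0.13) = +3.02 V, n = 2.
Overall: F₂(g) + Sn(s) → 2 F⁻(aq) + Sn²⁺(aq)
Q = [F⁻]^2·[Sn²⁺] / (P(F₂)); log Q = -9.093.
E = E° − (0.0592/n) log Q = +3.02 − (0.0592/2)(-9.093) = +3.289 V.

+3.289 V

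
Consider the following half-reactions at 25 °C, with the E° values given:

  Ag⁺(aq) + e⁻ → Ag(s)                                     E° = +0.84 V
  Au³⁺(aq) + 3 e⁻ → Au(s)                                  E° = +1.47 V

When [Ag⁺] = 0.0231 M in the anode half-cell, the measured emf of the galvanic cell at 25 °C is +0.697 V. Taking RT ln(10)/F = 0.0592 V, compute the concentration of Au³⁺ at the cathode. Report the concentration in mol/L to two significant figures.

0.031 M

Au³⁺/Au is the cathode, Ag⁺/Ag the anode: E°cell = +0.63 V, n = 3.
Overall reaction: Au³⁺(aq) + 3 Ag(s) → Au(s) + 3 Ag⁺(aq); Q = [Ag⁺]^3/[Au³⁺]^1.
From E = E° − (0.0592/n) log Q: log Q = (E° − E)·n/0.0592 = (+0.63 − (+0.697))·3/0.0592 = -3.3953.
So 1·log[Au³⁺] = 3·log(0.0231) − log Q = -4.9092 − (-3.3953) = -1.5139; [Au³⁺] = 10^(-1.5139) ≈ 0.031 M.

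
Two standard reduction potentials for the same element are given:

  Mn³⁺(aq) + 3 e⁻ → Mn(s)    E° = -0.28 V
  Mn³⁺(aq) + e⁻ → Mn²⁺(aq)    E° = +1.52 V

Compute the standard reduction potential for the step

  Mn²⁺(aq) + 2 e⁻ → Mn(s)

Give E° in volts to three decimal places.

-1.180 V

Sequential free energies add, so n₃E°₃ = n₁E°₁ + n₂E°₂.
With n₃ = 3, and the known step contributing 1×(+1.52) V, the unknown satisfies 2·E° = 3×(-0.28) − 1×(+1.52) = -2.360.
E° = -2.360 / 2 = -1.180 V.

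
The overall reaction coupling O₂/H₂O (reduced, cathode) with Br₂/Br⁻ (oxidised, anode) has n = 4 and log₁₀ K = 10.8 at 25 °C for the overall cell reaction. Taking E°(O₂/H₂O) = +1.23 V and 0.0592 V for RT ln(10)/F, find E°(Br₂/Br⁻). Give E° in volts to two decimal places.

+1.07 V

E°cell = (0.0592/n)·log K = (0.0592/4)(10.8) = +0.160 V.
Since O₂/H₂O is the cathode and Br₂/Br⁻ the anode, E°cell = E°(O₂/H₂O) − E°(Br₂/Br⁻).
So E°(Br₂/Br⁻) = E°(O₂/H₂O) − E°cell = (+1.23) − (+0.160) = +1.07 V.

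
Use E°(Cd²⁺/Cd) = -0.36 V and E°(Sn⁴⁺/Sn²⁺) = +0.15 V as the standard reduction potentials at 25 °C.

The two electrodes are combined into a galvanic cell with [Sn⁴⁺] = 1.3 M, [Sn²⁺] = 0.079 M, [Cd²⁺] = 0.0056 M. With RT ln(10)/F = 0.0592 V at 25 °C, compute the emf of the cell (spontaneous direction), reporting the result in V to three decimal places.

Sn⁴⁺/Sn²⁺ is the cathode (higher E°), Cd²⁺/Cd the anode: E°cell = +0.15 − (-0.36) = +0.51 V, n = 2.
Overall: Sn⁴⁺(aq) + Cd(s) → Sn²⁺(aq) + Cd²⁺(aq)
Q = [Sn²⁺]·[Cd²⁺] / ([Sn⁴⁺]); log Q = -3.468.
E = E° − (0.0592/n) log Q = +0.51 − (0.0592/2)(-3.468) = +0.613 V.

+0.613 V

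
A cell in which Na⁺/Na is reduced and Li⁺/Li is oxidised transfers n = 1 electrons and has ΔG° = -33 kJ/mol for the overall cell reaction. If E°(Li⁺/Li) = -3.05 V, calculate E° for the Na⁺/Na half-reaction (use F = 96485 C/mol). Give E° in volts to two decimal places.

-2.71 V

E°cell = −ΔG°/(nF) = −(-33×10³)/((1)(96485)) = +0.342 V.
Since Na⁺/Na is the cathode and Li⁺/Li the anode, E°cell = E°(Na⁺/Na) − E°(Li⁺/Li).
So E°(Na⁺/Na) = E°cell + E°(Li⁺/Li) = +0.342 + (-3.05) = -2.71 V.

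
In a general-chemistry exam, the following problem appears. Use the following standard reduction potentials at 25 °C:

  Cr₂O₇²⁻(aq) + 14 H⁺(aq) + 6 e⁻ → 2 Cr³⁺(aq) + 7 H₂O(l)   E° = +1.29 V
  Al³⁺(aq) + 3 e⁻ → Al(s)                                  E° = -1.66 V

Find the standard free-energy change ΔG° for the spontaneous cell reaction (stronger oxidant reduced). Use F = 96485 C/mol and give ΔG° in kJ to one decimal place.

-1707.8 kJ

Cr₂O₇²⁻/Cr³⁺ (E° = +1.29 V) is the cathode; Al³⁺/Al (E° = -1.66 V) is the anode, so E°cell = +2.95 V.
Balancing electrons gives n = 6 (lcm of 6 and 3).
ΔG° = −nFE° = −(6)(96485)(+2.95) = -1,707,784 J = -1707.8 kJ.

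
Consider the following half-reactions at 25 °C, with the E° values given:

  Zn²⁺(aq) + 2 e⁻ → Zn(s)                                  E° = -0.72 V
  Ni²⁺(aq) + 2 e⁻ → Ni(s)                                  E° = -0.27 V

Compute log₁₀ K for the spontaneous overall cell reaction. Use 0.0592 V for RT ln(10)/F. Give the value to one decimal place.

15.2

Cathode: Ni²⁺/Ni; anode: Zn²⁺/Zn. E°cell = +0.45 V, n = 2.
log K = nE°cell / 0.0592 = (2)(+0.45) / 0.0592 = 15.2.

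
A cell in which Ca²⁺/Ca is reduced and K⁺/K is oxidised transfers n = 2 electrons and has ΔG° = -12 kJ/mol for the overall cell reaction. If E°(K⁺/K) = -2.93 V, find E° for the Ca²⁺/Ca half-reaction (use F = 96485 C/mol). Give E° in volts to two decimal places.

-2.87 V

E°cell = −ΔG°/(nF) = −(-12×10³)/((2)(96485)) = +0.062 V.
Since Ca²⁺/Ca is the cathode and K⁺/K the anode, E°cell = E°(Ca²⁺/Ca) − E°(K⁺/K).
So E°(Ca²⁺/Ca) = E°cell + E°(K⁺/K) = +0.062 + (-2.93) = -2.87 V.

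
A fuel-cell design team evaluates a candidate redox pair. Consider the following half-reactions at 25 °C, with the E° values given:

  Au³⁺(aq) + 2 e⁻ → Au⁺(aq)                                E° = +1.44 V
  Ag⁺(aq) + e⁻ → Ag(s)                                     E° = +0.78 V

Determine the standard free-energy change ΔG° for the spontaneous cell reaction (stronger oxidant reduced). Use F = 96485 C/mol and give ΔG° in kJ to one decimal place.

Au³⁺/Au⁺ (E° = +1.44 V) is the cathode; Ag⁺/Ag (E° = +0.78 V) is the anode, so E°cell = +0.66 V.
Balancing electrons gives n = 2 (lcm of 2 and 1).
ΔG° = −nFE° = −(2)(96485)(+0.66) = -127,360 J = -127.4 kJ.

-127.4 kJ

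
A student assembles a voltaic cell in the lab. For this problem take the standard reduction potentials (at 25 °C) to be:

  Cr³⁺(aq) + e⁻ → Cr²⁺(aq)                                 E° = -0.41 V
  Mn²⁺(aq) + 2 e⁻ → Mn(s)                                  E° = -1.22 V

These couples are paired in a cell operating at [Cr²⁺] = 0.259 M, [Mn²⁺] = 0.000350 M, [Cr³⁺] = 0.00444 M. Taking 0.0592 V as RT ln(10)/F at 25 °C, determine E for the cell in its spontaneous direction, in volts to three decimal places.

+0.808 V

Cr³⁺/Cr²⁺ is the cathode (higher E°), Mn²⁺/Mn the anode: E°cell = -0.41 − (-1.22) = +0.81 V, n = 2.
Overall: 2 Cr³⁺(aq) + Mn(s) → 2 Cr²⁺(aq) + Mn²⁺(aq)
Q = [Cr²⁺]^2·[Mn²⁺] / ([Cr³⁺]^2); log Q = 0.076.
E = E° − (0.0592/n) log Q = +0.81 − (0.0592/2)(0.076) = +0.808 V.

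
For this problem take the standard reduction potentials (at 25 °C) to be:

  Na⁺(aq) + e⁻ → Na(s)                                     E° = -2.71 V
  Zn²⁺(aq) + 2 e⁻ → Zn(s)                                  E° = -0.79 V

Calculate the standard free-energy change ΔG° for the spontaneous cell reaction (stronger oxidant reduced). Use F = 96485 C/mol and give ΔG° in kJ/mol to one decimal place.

Zn²⁺/Zn (E° = -0.79 V) is the cathode; Na⁺/Na (E° = -2.71 V) is the anode, so E°cell = +1.92 V.
Balancing electrons gives n = 2 (lcm of 2 and 1).
ΔG° = −nFE° = −(2)(96485)(+1.92) = -370,502 J = -370.5 kJ/mol.

-370.5 kJ/mol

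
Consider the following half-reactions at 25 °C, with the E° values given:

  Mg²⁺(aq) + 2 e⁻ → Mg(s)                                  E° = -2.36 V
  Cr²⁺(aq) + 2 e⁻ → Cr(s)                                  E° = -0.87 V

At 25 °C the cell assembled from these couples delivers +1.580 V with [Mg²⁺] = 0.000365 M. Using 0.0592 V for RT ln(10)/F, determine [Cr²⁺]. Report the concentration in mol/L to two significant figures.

0.40 M

Cr²⁺/Cr is the cathode, Mg²⁺/Mg the anode: E°cell = +1.49 V, n = 2.
Overall reaction: Cr²⁺(aq) + Mg(s) → Cr(s) + Mg²⁺(aq); Q = [Mg²⁺]^1/[Cr²⁺]^1.
From E = E° − (0.0592/n) log Q: log Q = (E° − E)·n/0.0592 = (+1.49 − (+1.580))·2/0.0592 = -3.0405.
So 1·log[Cr²⁺] = 1·log(0.000365) − log Q = -3.4377 − (-3.0405) = -0.3972; [Cr²⁺] = 10^(-0.3972) ≈ 0.40 M.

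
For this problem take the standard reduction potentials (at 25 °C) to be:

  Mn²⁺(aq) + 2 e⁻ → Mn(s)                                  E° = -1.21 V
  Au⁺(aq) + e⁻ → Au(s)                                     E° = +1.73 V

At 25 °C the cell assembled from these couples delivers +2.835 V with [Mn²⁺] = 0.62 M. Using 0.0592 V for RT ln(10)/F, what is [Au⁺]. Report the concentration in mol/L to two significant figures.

0.013 M

Au⁺/Au is the cathode, Mn²⁺/Mn the anode: E°cell = +2.94 V, n = 2.
Overall reaction: 2 Au⁺(aq) + Mn(s) → 2 Au(s) + Mn²⁺(aq); Q = [Mn²⁺]^1/[Au⁺]^2.
From E = E° − (0.0592/n) log Q: log Q = (E° − E)·n/0.0592 = (+2.94 − (+2.835))·2/0.0592 = 3.5473.
So 2·log[Au⁺] = 1·log(0.62) − log Q = -0.2076 − (3.5473) = -3.7549; log[Au⁺] = -3.7549 / 2 = -1.8775; [Au⁺] = 10^(-1.8775) ≈ 0.013 M.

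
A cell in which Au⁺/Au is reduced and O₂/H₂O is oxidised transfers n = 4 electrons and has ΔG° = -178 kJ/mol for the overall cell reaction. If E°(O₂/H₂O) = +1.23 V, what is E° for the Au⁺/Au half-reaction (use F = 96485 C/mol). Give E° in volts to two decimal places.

+1.69 V

E°cell = −ΔG°/(nF) = −(-178×10³)/((4)(96485)) = +0.461 V.
Since Au⁺/Au is the cathode and O₂/H₂O the anode, E°cell = E°(Au⁺/Au) − E°(O₂/H₂O).
So E°(Au⁺/Au) = E°cell + E°(O₂/H₂O) = +0.461 + (+1.23) = +1.69 V.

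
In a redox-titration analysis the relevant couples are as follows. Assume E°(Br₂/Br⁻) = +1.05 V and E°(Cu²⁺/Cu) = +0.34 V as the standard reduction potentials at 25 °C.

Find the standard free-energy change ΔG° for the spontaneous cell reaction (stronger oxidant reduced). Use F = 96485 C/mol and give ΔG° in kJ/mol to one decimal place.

-137.0 kJ/mol

Br₂/Br⁻ (E° = +1.05 V) is the cathode; Cu²⁺/Cu (E° = +0.34 V) is the anode, so E°cell = +0.71 V.
Balancing electrons gives n = 2 (lcm of 2 and 2).
ΔG° = −nFE° = −(2)(96485)(+0.71) = -137,009 J = -137.0 kJ/mol.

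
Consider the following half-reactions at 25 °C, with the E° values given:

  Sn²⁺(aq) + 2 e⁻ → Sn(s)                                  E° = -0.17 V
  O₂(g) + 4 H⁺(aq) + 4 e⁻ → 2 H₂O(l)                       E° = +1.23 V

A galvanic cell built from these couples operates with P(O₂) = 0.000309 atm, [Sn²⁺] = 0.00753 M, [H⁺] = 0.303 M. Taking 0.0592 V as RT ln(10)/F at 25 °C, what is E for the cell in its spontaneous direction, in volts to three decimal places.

O₂/H₂O is the cathode (higher E°), Sn²⁺/Sn the anode: E°cell = +1.23 − (-0.17) = +1.40 V, n = 4.
Overall: O₂(g) + 4 H⁺(aq) + 2 Sn(s) → 2 H₂O(l) + 2 Sn²⁺(aq)
Q = [Sn²⁺]^2 / (P(O₂)·[H⁺]^4); log Q = 1.338.
E = E° − (0.0592/n) log Q = +1.40 − (0.0592/4)(1.338) = +1.380 V.

+1.380 V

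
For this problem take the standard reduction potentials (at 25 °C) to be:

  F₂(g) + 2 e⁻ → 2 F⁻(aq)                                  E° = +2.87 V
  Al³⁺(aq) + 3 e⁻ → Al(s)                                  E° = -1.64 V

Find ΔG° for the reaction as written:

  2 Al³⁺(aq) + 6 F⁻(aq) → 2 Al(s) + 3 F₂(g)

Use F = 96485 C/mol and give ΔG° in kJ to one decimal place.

As written, Al³⁺/Al is reduced (cathode) and F₂/F⁻ is oxidised (anode), so E°cell = (-1.64) − (+2.87) = -4.51 V.
Balancing electrons gives n = 6.
ΔG° = −nFE° = −(6)(96485)(-4.51) = 2,610,884 J = +2610.9 kJ.

+2610.9 kJ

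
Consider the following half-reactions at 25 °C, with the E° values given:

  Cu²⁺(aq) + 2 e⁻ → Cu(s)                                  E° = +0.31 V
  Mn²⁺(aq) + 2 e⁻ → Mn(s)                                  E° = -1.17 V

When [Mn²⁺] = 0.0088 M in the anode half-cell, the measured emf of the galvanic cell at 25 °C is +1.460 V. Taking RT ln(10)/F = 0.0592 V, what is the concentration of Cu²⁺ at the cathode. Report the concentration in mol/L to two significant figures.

Cu²⁺/Cu is the cathode, Mn²⁺/Mn the anode: E°cell = +1.48 V, n = 2.
Overall reaction: Cu²⁺(aq) + Mn(s) → Cu(s) + Mn²⁺(aq); Q = [Mn²⁺]^1/[Cu²⁺]^1.
From E = E° − (0.0592/n) log Q: log Q = (E° − E)·n/0.0592 = (+1.48 − (+1.460))·2/0.0592 = 0.6757.
So 1·log[Cu²⁺] = 1·log(0.0088) − log Q = -2.0555 − (0.6757) = -2.7312; [Cu²⁺] = 10^(-2.7312) ≈ 0.0019 M.

0.0019 M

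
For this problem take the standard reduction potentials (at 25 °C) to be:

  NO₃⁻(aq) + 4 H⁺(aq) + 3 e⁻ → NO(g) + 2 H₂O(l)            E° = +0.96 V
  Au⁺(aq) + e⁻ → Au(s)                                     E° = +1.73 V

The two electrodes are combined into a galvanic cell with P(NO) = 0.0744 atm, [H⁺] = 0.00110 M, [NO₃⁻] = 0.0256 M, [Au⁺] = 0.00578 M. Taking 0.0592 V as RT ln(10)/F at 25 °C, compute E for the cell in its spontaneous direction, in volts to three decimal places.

+0.880 V

Au⁺/Au is the cathode (higher E°), NO₃⁻/NO the anode: E°cell = +1.73 − (+0.96) = +0.77 V, n = 3.
Overall: 3 Au⁺(aq) + NO(g) + 2 H₂O(l) → 3 Au(s) + NO₃⁻(aq) + 4 H⁺(aq)
Q = [NO₃⁻]·[H⁺]^4 / ([Au⁺]^3·P(NO)); log Q = -5.584.
E = E° − (0.0592/n) log Q = +0.77 − (0.0592/3)(-5.584) = +0.880 V.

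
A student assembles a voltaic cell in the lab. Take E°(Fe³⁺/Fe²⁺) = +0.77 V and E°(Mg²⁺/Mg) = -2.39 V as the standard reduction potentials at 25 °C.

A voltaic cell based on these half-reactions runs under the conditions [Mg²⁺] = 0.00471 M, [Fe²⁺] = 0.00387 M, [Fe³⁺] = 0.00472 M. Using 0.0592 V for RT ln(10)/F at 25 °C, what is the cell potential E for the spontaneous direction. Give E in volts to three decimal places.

Fe³⁺/Fe²⁺ is the cathode (higher E°), Mg²⁺/Mg the anode: E°cell = +0.77 − (-2.39) = +3.16 V, n = 2.
Overall: 2 Fe³⁺(aq) + Mg(s) → 2 Fe²⁺(aq) + Mg²⁺(aq)
Q = [Fe²⁺]^2·[Mg²⁺] / ([Fe³⁺]^2); log Q = -2.499.
E = E° − (0.0592/n) log Q = +3.16 − (0.0592/2)(-2.499) = +3.234 V.

+3.234 V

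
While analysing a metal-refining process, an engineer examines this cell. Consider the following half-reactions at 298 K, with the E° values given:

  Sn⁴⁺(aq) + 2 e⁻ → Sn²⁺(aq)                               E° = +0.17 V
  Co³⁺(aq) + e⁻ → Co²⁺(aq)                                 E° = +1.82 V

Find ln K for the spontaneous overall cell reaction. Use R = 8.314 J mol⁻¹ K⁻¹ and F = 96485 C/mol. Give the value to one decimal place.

128.5

Cathode: Co³⁺/Co²⁺; anode: Sn⁴⁺/Sn²⁺. E°cell = (+1.82) − (+0.17) = +1.65 V, with n = 2.
ΔG° = −nFE° = −RT ln K, so ln K = nFE°/(RT) = (2)(96485)(+1.65) / ((8.314)(298)) = 128.513.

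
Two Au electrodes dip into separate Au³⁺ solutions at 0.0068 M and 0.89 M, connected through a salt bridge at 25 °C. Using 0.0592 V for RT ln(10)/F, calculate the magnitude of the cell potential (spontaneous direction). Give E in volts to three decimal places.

For a concentration cell E°cell = 0. The 0.89 M side is the cathode (reduction is favoured where [Au³⁺] is higher).
With n = 3, E = −(0.0592/3) log([Au³⁺]ₐₙ/[Au³⁺]꜀ₐₜ) = −(0.0592/3) log(0.0068/0.89) = −(0.0592/3)(-2.117) = +0.042 V.

+0.042 V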